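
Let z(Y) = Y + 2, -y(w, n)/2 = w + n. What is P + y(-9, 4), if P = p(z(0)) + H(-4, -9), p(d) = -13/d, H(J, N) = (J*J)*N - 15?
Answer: -311/2 ≈ -155.50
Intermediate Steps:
y(w, n) = -2*n - 2*w (y(w, n) = -2*(w + n) = -2*(n + w) = -2*n - 2*w)
z(Y) = 2 + Y
H(J, N) = -15 + N*J² (H(J, N) = J²*N - 15 = N*J² - 15 = -15 + N*J²)
P = -331/2 (P = -13/(2 + 0) + (-15 - 9*(-4)²) = -13/2 + (-15 - 9*16) = -13*½ + (-15 - 144) = -13/2 - 159 = -331/2 ≈ -165.50)
P + y(-9, 4) = -331/2 + (-2*4 - 2*(-9)) = -331/2 + (-8 + 18) = -331/2 + 10 = -311/2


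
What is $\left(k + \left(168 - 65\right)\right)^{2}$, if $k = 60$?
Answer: $26569$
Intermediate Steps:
$\left(k + \left(168 - 65\right)\right)^{2} = \left(60 + \left(168 - 65\right)\right)^{2} = \left(60 + 103\right)^{2} = 163^{2} = 26569$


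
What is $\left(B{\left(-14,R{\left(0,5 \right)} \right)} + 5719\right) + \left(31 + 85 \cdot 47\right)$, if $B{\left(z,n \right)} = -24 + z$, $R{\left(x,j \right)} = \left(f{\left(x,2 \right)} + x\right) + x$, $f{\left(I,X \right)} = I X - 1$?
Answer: $9707$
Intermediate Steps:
$f{\left(I,X \right)} = -1 + I X$
$R{\left(x,j \right)} = -1 + 4 x$ ($R{\left(x,j \right)} = \left(\left(-1 + x 2\right) + x\right) + x = \left(\left(-1 + 2 x\right) + x\right) + x = \left(-1 + 3 x\right) + x = -1 + 4 x$)
$\left(B{\left(-14,R{\left(0,5 \right)} \right)} + 5719\right) + \left(31 + 85 \cdot 47\right) = \left(\left(-24 - 14\right) + 5719\right) + \left(31 + 85 \cdot 47\right) = \left(-38 + 5719\right) + \left(31 + 3995\right) = 5681 + 4026 = 9707$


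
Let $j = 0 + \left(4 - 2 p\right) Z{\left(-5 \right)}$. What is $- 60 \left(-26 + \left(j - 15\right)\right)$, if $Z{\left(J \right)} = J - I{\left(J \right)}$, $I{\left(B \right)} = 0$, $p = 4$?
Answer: $1260$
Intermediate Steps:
$Z{\left(J \right)} = J$ ($Z{\left(J \right)} = J - 0 = J + 0 = J$)
$j = 20$ ($j = 0 + \left(4 - 8\right) \left(-5\right) = 0 - -20 = 0 + 20 = 20$)
$- 60 \left(-26 + \left(j - 15\right)\right) = - 60 \left(-26 + \left(20 - 15\right)\right) = - 60 \left(-26 + 5\right) = \left(-60\right) \left(-21\right) = 1260$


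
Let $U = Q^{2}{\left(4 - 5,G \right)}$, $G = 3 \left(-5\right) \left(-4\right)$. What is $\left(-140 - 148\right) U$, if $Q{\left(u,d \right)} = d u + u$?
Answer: $-1071648$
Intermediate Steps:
$G = 60$ ($G = \left(-15\right) \left(-4\right) = 60$)
$Q{\left(u,d \right)} = u + d u$
$U = 3721$ ($U = \left(\left(4 - 5\right) \left(1 + 60\right)\right)^{2} = \left(\left(4 - 5\right) 61\right)^{2} = \left(\left(-1\right) 61\right)^{2} = \left(-61\right)^{2} = 3721$)
$\left(-140 - 148\right) U = \left(-140 - 148\right) 3721 = \left(-288\right) 3721 = -1071648$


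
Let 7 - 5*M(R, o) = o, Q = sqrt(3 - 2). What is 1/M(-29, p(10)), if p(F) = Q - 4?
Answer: 1/2 ≈ 0.50000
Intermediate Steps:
Q = 1 (Q = sqrt(1) = 1)
p(F) = -3 (p(F) = 1 - 4 = -3)
M(R, o) = 7/5 - o/5
1/M(-29, p(10)) = 1/(7/5 - 1/5*(-3)) = 1/(7/5 + 3/5) = 1/2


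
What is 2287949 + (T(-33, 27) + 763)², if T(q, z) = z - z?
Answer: 2870118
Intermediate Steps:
T(q, z) = 0
2287949 + (T(-33, 27) + 763)² = 2287949 + (0 + 763)² = 2287949 + 763² = 2287949 + 582169 = 2870118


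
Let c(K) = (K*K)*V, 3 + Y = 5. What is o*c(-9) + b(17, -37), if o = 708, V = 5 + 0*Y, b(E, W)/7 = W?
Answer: 286481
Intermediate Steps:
Y = 2 (Y = -3 + 5 = 2)
b(E, W) = 7*W
V = 5 (V = 5 + 0*2 = 5 + 0 = 5)
c(K) = 5*K**2 (c(K) = (K*K)*5 = K**2*5 = 5*K**2)
o*c(-9) + b(17, -37) = 708*(5*(-9)**2) + 7*(-37) = 708*(5*81) - 259 = 708*405 - 259 = 286740 - 259 = 286481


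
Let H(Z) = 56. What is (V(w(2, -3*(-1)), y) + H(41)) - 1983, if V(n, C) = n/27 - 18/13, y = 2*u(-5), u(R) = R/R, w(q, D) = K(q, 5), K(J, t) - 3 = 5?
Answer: -676759/351 ≈ -1928.1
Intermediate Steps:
K(J, t) = 8 (K(J, t) = 3 + 5 = 8)
w(q, D) = 8
u(R) = 1
y = 2 (y = 2*1 = 2)
V(n, C) = -18/13 + n/27 (V(n, C) = n*(1/27) - 18*1/13 = n/27 - 18/13 = -18/13 + n/27)
(V(w(2, -3*(-1)), y) + H(41)) - 1983 = ((-18/13 + (1/27)*8) + 56) - 1983 = ((-18/13 + 8/27) + 56) - 1983 = (-382/351 + 56) - 1983 = 19274/351 - 1983 = -676759/351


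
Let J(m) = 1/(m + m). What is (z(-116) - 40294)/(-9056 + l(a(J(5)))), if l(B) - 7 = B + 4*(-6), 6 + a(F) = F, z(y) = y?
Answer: 134700/30263 ≈ 4.4510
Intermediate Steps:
J(m) = 1/(2*m)
a(F) = -6 + F
l(B) = -17 + B (l(B) = 7 + (B + 4*(-6)) = 7 + (B - 24) = 7 + (-24 + B) = -17 + B)
(z(-116) - 40294)/(-9056 + l(a(J(5)))) = (-116 - 40294)/(-9056 + (-17 + (-6 + (½)/5))) = -40410/(-9056 + (-17 + (-6 + (½)*(⅕)))) = -40410/(-9056 + (-17 + (-6 + ⅒))) = -40410/(-9056 + (-17 - 59/10)) = -40410/(-9056 - 229/10) = -40410/(-90789/10) = -40410*(-10/90789) = 134700/30263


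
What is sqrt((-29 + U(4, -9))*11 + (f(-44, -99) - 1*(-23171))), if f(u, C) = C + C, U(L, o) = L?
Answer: 3*sqrt(2522) ≈ 150.66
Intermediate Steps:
f(u, C) = 2*C
sqrt((-29 + U(4, -9))*11 + (f(-44, -99) - 1*(-23171))) = sqrt((-29 + 4)*11 + (2*(-99) - 1*(-23171))) = sqrt(-25*11 + (-198 + 23171)) = sqrt(-275 + 22973) = sqrt(22698) = 3*sqrt(2522)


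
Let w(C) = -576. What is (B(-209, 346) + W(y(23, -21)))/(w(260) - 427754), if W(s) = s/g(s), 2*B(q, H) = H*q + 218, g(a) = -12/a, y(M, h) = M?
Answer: 86621/1027992 ≈ 0.084262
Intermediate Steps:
B(q, H) = 109 + H*q/2 (B(q, H) = (H*q + 218)/2 = (218 + H*q)/2 = 109 + H*q/2)
W(s) = -s²/12 (W(s) = s/((-12/s)) = s*(-s/12) = -s²/12)
(B(-209, 346) + W(y(23, -21)))/(w(260) - 427754) = ((109 + (½)*346*(-209)) - 1/12*23²)/(-576 - 427754) = ((109 - 36157) - 1/12*529)/(-428330) = (-36048 - 529/12)*(-1/428330) = -433105/12*(-1/428330) = 86621/1027992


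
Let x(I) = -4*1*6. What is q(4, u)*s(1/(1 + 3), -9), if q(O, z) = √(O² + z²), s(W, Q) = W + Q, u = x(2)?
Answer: -35*√37 ≈ -212.90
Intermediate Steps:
x(I) = -24 (x(I) = -4*6 = -24)
u = -24
s(W, Q) = Q + W
q(4, u)*s(1/(1 + 3), -9) = √(4² + (-24)²)*(-9 + 1/(1 + 3)) = √(16 + 576)*(-9 + 1/4) = √592*(-9 + ¼) = (4*√37)*(-35/4) = -35*√37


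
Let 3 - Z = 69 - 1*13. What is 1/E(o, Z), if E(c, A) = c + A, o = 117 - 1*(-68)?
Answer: 1/132 ≈ 0.0075758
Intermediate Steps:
Z = -53 (Z = 3 - (69 - 1*13) = 3 - (69 - 13) = 3 - 1*56 = 3 - 56 = -53)
o = 185 (o = 117 + 68 = 185)
E(c, A) = A + c
1/E(o, Z) = 1/(-53 + 185) = 1/132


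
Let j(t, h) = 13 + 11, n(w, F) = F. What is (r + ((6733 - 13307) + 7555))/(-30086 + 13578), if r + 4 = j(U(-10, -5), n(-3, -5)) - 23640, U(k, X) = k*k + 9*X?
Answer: 22639/16508 ≈ 1.3714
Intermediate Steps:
U(k, X) = k² + 9*X
j(t, h) = 24
r = -23620 (r = -4 + (24 - 23640) = -4 - 23616 = -23620)
(r + ((6733 - 13307) + 7555))/(-30086 + 13578) = (-23620 + ((6733 - 13307) + 7555))/(-30086 + 13578) = (-23620 + (-6574 + 7555))/(-16508) = (-23620 + 981)*(-1/16508) = -22639*(-1/16508) = 22639/16508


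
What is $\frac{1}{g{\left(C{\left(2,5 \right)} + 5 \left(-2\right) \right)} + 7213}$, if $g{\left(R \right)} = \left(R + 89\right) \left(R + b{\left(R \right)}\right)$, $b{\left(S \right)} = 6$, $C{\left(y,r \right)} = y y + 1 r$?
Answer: $\frac{1}{7653} \approx 0.00013067$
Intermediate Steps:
$C{\left(y,r \right)} = r + y^{2}$ ($C{\left(y,r \right)} = y^{2} + r = r + y^{2}$)
$g{\left(R \right)} = \left(6 + R\right) \left(89 + R\right)$ ($g{\left(R \right)} = \left(R + 89\right) \left(R + 6\right) = \left(89 + R\right) \left(6 + R\right) = \left(6 + R\right) \left(89 + R\right)$)
$\frac{1}{g{\left(C{\left(2,5 \right)} + 5 \left(-2\right) \right)} + 7213} = \frac{1}{\left(534 + \left(\left(5 + 2^{2}\right) + 5 \left(-2\right)\right)^{2} + 95 \left(\left(5 + 2^{2}\right) + 5 \left(-2\right)\right)\right) + 7213} = \frac{1}{\left(534 + \left(\left(5 + 4\right) - 10\right)^{2} + 95 \left(\left(5 + 4\right) - 10\right)\right) + 7213} = \frac{1}{\left(534 + \left(9 - 10\right)^{2} + 95 \left(9 - 10\right)\right) + 7213} = \frac{1}{\left(534 + \left(-1\right)^{2} + 95 \left(-1\right)\right) + 7213} = \frac{1}{\left(534 + 1 - 95\right) + 7213} = \frac{1}{440 + 7213} = \frac{1}{7653}$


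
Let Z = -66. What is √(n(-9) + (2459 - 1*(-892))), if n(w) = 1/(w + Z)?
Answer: 2*√188493/15 ≈ 57.888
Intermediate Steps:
n(w) = 1/(-66 + w) (n(w) = 1/(w - 66) = 1/(-66 + w))
√(n(-9) + (2459 - 1*(-892))) = √(1/(-66 - 9) + (2459 - 1*(-892))) = √(1/(-75) + (2459 + 892)) = √(-1/75 + 3351) = √(251324/75) = 2*√188493/15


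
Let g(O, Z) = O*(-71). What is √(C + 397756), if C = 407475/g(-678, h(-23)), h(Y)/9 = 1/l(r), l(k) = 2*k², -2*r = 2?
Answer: √102414053931646/16046 ≈ 630.69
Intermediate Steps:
r = -1 (r = -½*2 = -1)
h(Y) = 9/2 (h(Y) = 9/((2*(-1)²)) = 9/((2*1)) = 9/2)
g(O, Z) = -71*O
C = 135825/16046 (C = 407475/((-71*(-678))) = 407475/48138 = 407475*(1/48138) = 135825/16046 ≈ 8.4647)
√(C + 397756) = √(135825/16046 + 397756) = √(6382528601/16046) = √102414053931646/16046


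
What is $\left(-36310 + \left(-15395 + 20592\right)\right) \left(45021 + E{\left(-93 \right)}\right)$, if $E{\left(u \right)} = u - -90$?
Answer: $-1400645034$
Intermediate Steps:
$E{\left(u \right)} = 90 + u$ ($E{\left(u \right)} = u + 90 = 90 + u$)
$\left(-36310 + \left(-15395 + 20592\right)\right) \left(45021 + E{\left(-93 \right)}\right) = \left(-36310 + \left(-15395 + 20592\right)\right) \left(45021 + \left(90 - 93\right)\right) = \left(-36310 + 5197\right) \left(45021 - 3\right) = \left(-31113\right) 45018 = -1400645034$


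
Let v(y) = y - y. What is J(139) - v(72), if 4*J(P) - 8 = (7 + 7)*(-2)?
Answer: -5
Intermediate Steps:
v(y) = 0
J(P) = -5 (J(P) = 2 + ((7 + 7)*(-2))/4 = 2 + (14*(-2))/4 = 2 + (1/4)*(-28) = 2 - 7 = -5)
J(139) - v(72) = -5 - 1*0 = -5 + 0 = -5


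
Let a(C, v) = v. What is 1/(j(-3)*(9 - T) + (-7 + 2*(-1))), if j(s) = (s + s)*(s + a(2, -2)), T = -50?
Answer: 1/1761 ≈ 0.00056786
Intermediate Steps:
j(s) = 2*s*(-2 + s) (j(s) = (s + s)*(s - 2) = (2*s)*(-2 + s) = 2*s*(-2 + s))
1/(j(-3)*(9 - T) + (-7 + 2*(-1))) = 1/((2*(-3)*(-2 - 3))*(9 - 1*(-50)) + (-7 + 2*(-1))) = 1/((2*(-3)*(-5))*(9 + 50) + (-7 - 2)) = 1/(30*59 - 9) = 1/(1770 - 9) = 1/1761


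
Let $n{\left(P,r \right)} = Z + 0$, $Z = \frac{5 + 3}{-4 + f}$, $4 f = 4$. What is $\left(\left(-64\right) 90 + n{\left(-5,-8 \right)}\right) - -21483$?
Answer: $\frac{47161}{3} \approx 15720.0$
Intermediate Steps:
$f = 1$ ($f = \frac{1}{4} \cdot 4 = 1$)
$Z = - \frac{8}{3}$ ($Z = \frac{5 + 3}{-4 + 1} = \frac{8}{-3} = 8 \left(- \frac{1}{3}\right) = - \frac{8}{3} \approx -2.6667$)
$n{\left(P,r \right)} = - \frac{8}{3}$ ($n{\left(P,r \right)} = - \frac{8}{3} + 0 = - \frac{8}{3}$)
$\left(\left(-64\right) 90 + n{\left(-5,-8 \right)}\right) - -21483 = \left(\left(-64\right) 90 - \frac{8}{3}\right) - -21483 = \left(-5760 - \frac{8}{3}\right) + 21483 = - \frac{17288}{3} + 21483 = \frac{47161}{3}$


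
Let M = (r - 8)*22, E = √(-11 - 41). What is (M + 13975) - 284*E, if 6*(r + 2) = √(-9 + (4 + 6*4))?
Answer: 13755 + 11*√19/3 - 568*I*√13 ≈ 13771.0 - 2048.0*I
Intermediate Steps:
r = -2 + √19/6 (r = -2 + √(-9 + (4 + 6*4))/6 = -2 + √(-9 + (4 + 24))/6 = -2 + √(-9 + 28)/6 = -2 + √19/6 ≈ -1.2735)
E = 2*I*√13 (E = √(-52) = 2*I*√13 ≈ 7.2111*I)
M = -220 + 11*√19/3 (M = ((-2 + √19/6) - 8)*22 = (-10 + √19/6)*22 = -220 + 11*√19/3 ≈ -204.02)
(M + 13975) - 284*E = ((-220 + 11*√19/3) + 13975) - 568*I*√13 = (13755 + 11*√19/3) - 568*I*√13 = 13755 + 11*√19/3 - 568*I*√13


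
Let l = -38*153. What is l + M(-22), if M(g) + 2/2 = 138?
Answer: -5677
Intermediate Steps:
M(g) = 137 (M(g) = -1 + 138 = 137)
l = -5814
l + M(-22) = -5814 + 137 = -5677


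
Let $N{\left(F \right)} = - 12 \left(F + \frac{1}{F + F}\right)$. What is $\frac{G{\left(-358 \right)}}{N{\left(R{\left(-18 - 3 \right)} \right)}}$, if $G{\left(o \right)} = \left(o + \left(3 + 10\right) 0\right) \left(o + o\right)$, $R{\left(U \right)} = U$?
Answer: $\frac{897148}{883} \approx 1016.0$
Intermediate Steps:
$N{\left(F \right)} = - 12 F - \frac{6}{F}$ ($N{\left(F \right)} = - 12 \left(F + \frac{1}{2 F}\right) = - 12 F - \frac{6}{F}$)
$G{\left(o \right)} = 2 o^{2}$ ($G{\left(o \right)} = \left(o + 13 \cdot 0\right) 2 o = \left(o + 0\right) 2 o = o 2 o = 2 o^{2}$)
$\frac{G{\left(-358 \right)}}{N{\left(R{\left(-18 - 3 \right)} \right)}} = \frac{2 \left(-358\right)^{2}}{- 12 \left(-18 - 3\right) - \frac{6}{-18 - 3}} = \frac{2 \cdot 128164}{- 12 \left(-18 - 3\right) - \frac{6}{-18 - 3}} = \frac{256328}{\left(-12\right) \left(-21\right) - \frac{6}{-21}} = \frac{256328}{252 - - \frac{2}{7}} = \frac{256328}{252 + \frac{2}{7}} = \frac{256328}{\frac{1766}{7}} = 256328 \cdot \frac{7}{1766} = \frac{897148}{883}$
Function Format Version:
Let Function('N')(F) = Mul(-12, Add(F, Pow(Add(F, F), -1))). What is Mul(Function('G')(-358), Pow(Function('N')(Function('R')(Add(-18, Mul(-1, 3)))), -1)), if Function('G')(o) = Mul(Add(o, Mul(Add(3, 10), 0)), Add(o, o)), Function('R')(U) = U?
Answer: Rational(897148, 883) ≈ 1016.0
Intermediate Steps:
Function('N')(F) = Add(Mul(-12, F), Mul(-6, Pow(F, -1))) (Function('N')(F) = Mul(-12, Add(F, Pow(Mul(2, F), -1))) = Mul(-12, Add(F, Mul(Rational(1, 2), Pow(F, -1)))) = Add(Mul(-12, F), Mul(-6, Pow(F, -1))))
Function('G')(o) = Mul(2, Pow(o, 2)) (Function('G')(o) = Mul(Add(o, Mul(13, 0)), Mul(2, o)) = Mul(Add(o, 0), Mul(2, o)) = Mul(o, Mul(2, o)) = Mul(2, Pow(o, 2)))
Mul(Function('G')(-358), Pow(Function('N')(Function('R')(Add(-18, Mul(-1, 3)))), -1)) = Mul(Mul(2, Pow(-358, 2)), Pow(Add(Mul(-12, Add(-18, Mul(-1, 3))), Mul(-6, Pow(Add(-18, Mul(-1, 3)), -1))), -1)) = Mul(Mul(2, 128164), Pow(Add(Mul(-12, Add(-18, -3)), Mul(-6, Pow(Add(-18, -3), -1))), -1)) = Mul(256328, Pow(Add(Mul(-12, -21), Mul(-6, Pow(-21, -1))), -1)) = Mul(256328, Pow(Add(252, Mul(-6, Rational(-1, 21))), -1)) = Mul(256328, Pow(Add(252, Rational(2, 7)), -1)) = Mul(256328, Pow(Rational(1766, 7), -1)) = Mul(256328, Rational(7, 1766)) = Rational(897148, 883)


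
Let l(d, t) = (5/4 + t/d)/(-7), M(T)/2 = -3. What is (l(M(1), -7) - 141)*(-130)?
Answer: 771745/42 ≈ 18375.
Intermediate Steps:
M(T) = -6 (M(T) = 2*(-3) = -6)
l(d, t) = -5/28 - t/(7*d) (l(d, t) = (5*(¼) + t/d)*(-⅐) = (5/4 + t/d)*(-⅐) = -5/28 - t/(7*d))
(l(M(1), -7) - 141)*(-130) = ((-5/28 - ⅐*(-7)/(-6)) - 141)*(-130) = ((-5/28 - ⅐*(-7)*(-⅙)) - 141)*(-130) = ((-5/28 - ⅙) - 141)*(-130) = (-29/84 - 141)*(-130) = -11873/84*(-130) = 771745/42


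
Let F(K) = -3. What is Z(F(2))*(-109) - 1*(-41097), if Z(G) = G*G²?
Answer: 44040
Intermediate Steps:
Z(G) = G³
Z(F(2))*(-109) - 1*(-41097) = (-3)³*(-109) - 1*(-41097) = -27*(-109) + 41097 = 2943 + 41097 = 44040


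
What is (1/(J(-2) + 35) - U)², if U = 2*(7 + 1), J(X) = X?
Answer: 277729/1089 ≈ 255.03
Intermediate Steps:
U = 16 (U = 2*8 = 16)
(1/(J(-2) + 35) - U)² = (1/(-2 + 35) - 1*16)² = (1/33 - 16)² = (-527/33)² = 277729/1089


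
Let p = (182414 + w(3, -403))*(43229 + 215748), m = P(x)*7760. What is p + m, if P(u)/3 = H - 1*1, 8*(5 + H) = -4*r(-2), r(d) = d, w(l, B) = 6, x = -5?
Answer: 47242467940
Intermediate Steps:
H = -4 (H = -5 + (-4*(-2))/8 = -5 + (1/8)*8 = -5 + 1 = -4)
P(u) = -15 (P(u) = 3*(-4 - 1*1) = 3*(-4 - 1) = 3*(-5) = -15)
m = -116400 (m = -15*7760 = -116400)
p = 47242584340 (p = (182414 + 6)*(43229 + 215748) = 182420*258977 = 47242584340)
p + m = 47242584340 - 116400 = 47242467940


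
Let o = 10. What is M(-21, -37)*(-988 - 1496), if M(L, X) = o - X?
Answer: -116748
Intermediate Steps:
M(L, X) = 10 - X
M(-21, -37)*(-988 - 1496) = (10 - 1*(-37))*(-988 - 1496) = (10 + 37)*(-2484) = 47*(-2484) = -116748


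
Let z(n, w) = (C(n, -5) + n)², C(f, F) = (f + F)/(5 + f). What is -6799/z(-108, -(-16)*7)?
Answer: -5548507/9326317 ≈ -0.59493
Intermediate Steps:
C(f, F) = (F + f)/(5 + f)
z(n, w) = (n + (-5 + n)/(5 + n))² (z(n, w) = ((-5 + n)/(5 + n) + n)² = (n + (-5 + n)/(5 + n))²)
-6799/z(-108, -(-16)*7) = -6799*(5 - 108)²/(-5 - 108 - 108*(5 - 108))² = -6799*10609/(-5 - 108 - 108*(-103))² = -6799*10609/(-5 - 108 + 11124)² = -6799/((1/10609)*11011²) = -6799/((1/10609)*121242121) = -6799/121242121/10609 = -6799*10609/121242121 = -5548507/9326317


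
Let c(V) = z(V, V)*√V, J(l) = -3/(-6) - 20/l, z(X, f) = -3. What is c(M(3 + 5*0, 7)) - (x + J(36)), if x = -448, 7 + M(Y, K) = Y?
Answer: 8065/18 - 6*I ≈ 448.06 - 6.0*I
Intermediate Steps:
J(l) = ½ - 20/l (J(l) = -3*(-⅙) - 20/l = ½ - 20/l)
M(Y, K) = -7 + Y
c(V) = -3*√V
c(M(3 + 5*0, 7)) - (x + J(36)) = -3*√(-7 + (3 + 5*0)) - (-448 + (½)*(-40 + 36)/36) = -3*√(-7 + (3 + 0)) - (-448 + (½)*(1/36)*(-4)) = -3*√(-7 + 3) - (-448 - 1/18) = -6*I - 1*(-8065/18) = -6*I + 8065/18 = 8065/18 - 6*I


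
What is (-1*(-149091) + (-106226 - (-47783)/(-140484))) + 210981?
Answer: 35661253681/140484 ≈ 2.5385e+5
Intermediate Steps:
(-1*(-149091) + (-106226 - (-47783)/(-140484))) + 210981 = (149091 + (-106226 - (-47783)*(-1)/140484)) + 210981 = (149091 + (-106226 - 1*47783/140484)) + 210981 = (149091 + (-106226 - 47783/140484)) + 210981 = (149091 - 14923101167/140484) + 210981 = 6021798877/140484 + 210981 = 35661253681/140484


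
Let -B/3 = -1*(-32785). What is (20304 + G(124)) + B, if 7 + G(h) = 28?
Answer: -78030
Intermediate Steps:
G(h) = 21 (G(h) = -7 + 28 = 21)
B = -98355 (B = -(-3)*(-32785) = -3*32785 = -98355)
(20304 + G(124)) + B = (20304 + 21) - 98355 = 20325 - 98355 = -78030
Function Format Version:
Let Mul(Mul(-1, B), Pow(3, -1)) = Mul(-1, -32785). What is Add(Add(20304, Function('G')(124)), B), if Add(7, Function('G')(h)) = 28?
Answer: -78030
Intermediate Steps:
Function('G')(h) = 21 (Function('G')(h) = Add(-7, 28) = 21)
B = -98355 (B = Mul(-3, Mul(-1, -32785)) = Mul(-3, 32785) = -98355)
Add(Add(20304, Function('G')(124)), B) = Add(Add(20304, 21), -98355) = Add(20325, -98355) = -78030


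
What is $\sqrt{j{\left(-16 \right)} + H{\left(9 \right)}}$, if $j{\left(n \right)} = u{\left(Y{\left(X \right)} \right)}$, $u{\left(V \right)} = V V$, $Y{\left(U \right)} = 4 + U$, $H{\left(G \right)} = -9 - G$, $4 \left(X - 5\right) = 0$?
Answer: $3 \sqrt{7} \approx 7.9373$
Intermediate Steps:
$X = 5$ ($X = 5 + \frac{1}{4} \cdot 0 = 5 + 0 = 5$)
$u{\left(V \right)} = V^{2}$
$j{\left(n \right)} = 81$ ($j{\left(n \right)} = \left(4 + 5\right)^{2} = 9^{2} = 81$)
$\sqrt{j{\left(-16 \right)} + H{\left(9 \right)}} = \sqrt{81 - 18} = \sqrt{63} = 3 \sqrt{7}$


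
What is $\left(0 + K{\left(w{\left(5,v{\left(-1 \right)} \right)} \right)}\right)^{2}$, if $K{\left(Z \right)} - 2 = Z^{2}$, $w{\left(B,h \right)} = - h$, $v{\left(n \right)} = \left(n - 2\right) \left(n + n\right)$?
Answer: $1444$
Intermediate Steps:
$v{\left(n \right)} = 2 n \left(-2 + n\right)$ ($v{\left(n \right)} = \left(-2 + n\right) 2 n = 2 n \left(-2 + n\right)$)
$K{\left(Z \right)} = 2 + Z^{2}$
$\left(0 + K{\left(w{\left(5,v{\left(-1 \right)} \right)} \right)}\right)^{2} = \left(0 + \left(2 + \left(- 2 \left(-1\right) \left(-2 - 1\right)\right)^{2}\right)\right)^{2} = \left(0 + \left(2 + \left(- 2 \left(-1\right) \left(-3\right)\right)^{2}\right)\right)^{2} = \left(0 + \left(2 + \left(\left(-1\right) 6\right)^{2}\right)\right)^{2} = \left(0 + \left(2 + \left(-6\right)^{2}\right)\right)^{2} = \left(0 + \left(2 + 36\right)\right)^{2} = \left(0 + 38\right)^{2} = 38^{2} = 1444$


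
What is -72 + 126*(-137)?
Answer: -17334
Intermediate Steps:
-72 + 126*(-137) = -72 - 17262 = -17334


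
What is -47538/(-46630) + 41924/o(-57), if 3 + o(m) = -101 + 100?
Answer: -244340746/23315 ≈ -10480.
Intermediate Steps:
o(m) = -4 (o(m) = -3 + (-101 + 100) = -3 - 1 = -4)
-47538/(-46630) + 41924/o(-57) = -47538/(-46630) + 41924/(-4) = -47538*(-1/46630) + 41924*(-¼) = 23769/23315 - 10481 = -244340746/23315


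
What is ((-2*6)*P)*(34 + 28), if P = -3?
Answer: 2232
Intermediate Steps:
((-2*6)*P)*(34 + 28) = (-2*6*(-3))*(34 + 28) = -12*(-3)*62 = 36*62 = 2232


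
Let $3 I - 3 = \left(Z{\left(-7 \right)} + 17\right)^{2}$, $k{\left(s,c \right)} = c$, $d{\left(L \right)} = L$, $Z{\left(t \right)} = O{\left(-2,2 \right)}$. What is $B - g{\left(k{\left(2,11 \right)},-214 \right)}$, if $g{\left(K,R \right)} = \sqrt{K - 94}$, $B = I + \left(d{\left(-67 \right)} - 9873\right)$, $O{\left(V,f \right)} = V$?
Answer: $-9864 - i \sqrt{83} \approx -9864.0 - 9.1104 i$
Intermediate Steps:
$Z{\left(t \right)} = -2$
$I = 76$ ($I = 1 + \frac{\left(-2 + 17\right)^{2}}{3} = 1 + \frac{15^{2}}{3} = 1 + \frac{1}{3} \cdot 225 = 1 + 75 = 76$)
$B = -9864$ ($B = 76 - 9940 = -9864$)
$g{\left(K,R \right)} = \sqrt{-94 + K}$
$B - g{\left(k{\left(2,11 \right)},-214 \right)} = -9864 - \sqrt{-94 + 11} = -9864 - \sqrt{-83} = -9864 - i \sqrt{83}$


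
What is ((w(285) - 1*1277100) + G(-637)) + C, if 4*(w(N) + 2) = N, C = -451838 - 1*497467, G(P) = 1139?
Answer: -8900787/4 ≈ -2.2252e+6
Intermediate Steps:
C = -949305 (C = -451838 - 497467 = -949305)
w(N) = -2 + N/4
((w(285) - 1*1277100) + G(-637)) + C = (((-2 + (¼)*285) - 1*1277100) + 1139) - 949305 = (((-2 + 285/4) - 1277100) + 1139) - 949305 = ((277/4 - 1277100) + 1139) - 949305 = (-5108123/4 + 1139) - 949305 = -5103567/4 - 949305 = -8900787/4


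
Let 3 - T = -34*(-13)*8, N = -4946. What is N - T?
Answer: -1413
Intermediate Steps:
T = -3533 (T = 3 - (-34*(-13))*8 = 3 - 442*8 = 3 - 1*3536 = 3 - 3536 = -3533)
N - T = -4946 - 1*(-3533) = -4946 + 3533 = -1413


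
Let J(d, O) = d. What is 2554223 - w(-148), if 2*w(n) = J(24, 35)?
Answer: 2554211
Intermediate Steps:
w(n) = 12 (w(n) = (½)*24 = 12)
2554223 - w(-148) = 2554223 - 1*12 = 2554223 - 12 = 2554211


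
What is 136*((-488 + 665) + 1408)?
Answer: 215560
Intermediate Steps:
136*((-488 + 665) + 1408) = 136*(177 + 1408) = 136*1585 = 215560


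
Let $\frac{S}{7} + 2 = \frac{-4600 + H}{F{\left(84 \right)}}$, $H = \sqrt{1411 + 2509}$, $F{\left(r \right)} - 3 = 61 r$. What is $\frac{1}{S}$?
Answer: $- \frac{5439747}{110318698} - \frac{5127 \sqrt{5}}{55159349} \approx -0.049517$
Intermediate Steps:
$F{\left(r \right)} = 3 + 61 r$
$H = 28 \sqrt{5}$ ($H = \sqrt{3920} = 28 \sqrt{5} \approx 62.61$)
$S = - \frac{103978}{5127} + \frac{196 \sqrt{5}}{5127}$ ($S = -14 + 7 \frac{-4600 + 28 \sqrt{5}}{3 + 61 \cdot 84} = -14 + 7 \frac{-4600 + 28 \sqrt{5}}{3 + 5124} = -14 + 7 \frac{-4600 + 28 \sqrt{5}}{5127} = -14 + 7 \left(-4600 + 28 \sqrt{5}\right) \frac{1}{5127} = -14 + 7 \left(- \frac{4600}{5127} + \frac{28 \sqrt{5}}{5127}\right) = -14 - \left(\frac{32200}{5127} - \frac{196 \sqrt{5}}{5127}\right) = - \frac{103978}{5127} + \frac{196 \sqrt{5}}{5127} \approx -20.195$)
$\frac{1}{S} = \frac{1}{- \frac{103978}{5127} + \frac{196 \sqrt{5}}{5127}}$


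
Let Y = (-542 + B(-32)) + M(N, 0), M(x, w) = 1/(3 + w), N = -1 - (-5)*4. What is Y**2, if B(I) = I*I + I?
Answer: 1825201/9 ≈ 2.0280e+5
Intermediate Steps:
N = 19 (N = -1 - 1*(-20) = -1 + 20 = 19)
B(I) = I + I**2 (B(I) = I**2 + I = I + I**2)
Y = 1351/3 (Y = (-542 - 32*(1 - 32)) + 1/(3 + 0) = (-542 - 32*(-31)) + 1/3 = (-542 + 992) + 1/3 = 450 + 1/3 = 1351/3 ≈ 450.33)
Y**2 = (1351/3)**2 = 1825201/9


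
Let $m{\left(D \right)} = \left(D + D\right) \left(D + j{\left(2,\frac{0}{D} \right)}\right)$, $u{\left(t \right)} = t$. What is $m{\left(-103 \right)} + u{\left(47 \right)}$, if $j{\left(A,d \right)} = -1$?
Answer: $21471$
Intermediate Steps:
$m{\left(D \right)} = 2 D \left(-1 + D\right)$ ($m{\left(D \right)} = \left(D + D\right) \left(D - 1\right) = 2 D \left(-1 + D\right)$)
$m{\left(-103 \right)} + u{\left(47 \right)} = 2 \left(-103\right) \left(-1 - 103\right) + 47 = 2 \left(-103\right) \left(-104\right) + 47 = 21424 + 47 = 21471$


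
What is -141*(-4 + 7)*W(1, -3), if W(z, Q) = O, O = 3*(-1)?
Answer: 1269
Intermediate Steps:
O = -3
W(z, Q) = -3
-141*(-4 + 7)*W(1, -3) = -141*(-4 + 7)*(-3) = -423*(-3) = -141*(-9) = 1269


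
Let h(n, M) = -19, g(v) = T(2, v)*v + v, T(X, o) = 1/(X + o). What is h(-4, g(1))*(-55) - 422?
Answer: 623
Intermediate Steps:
g(v) = v + v/(2 + v) (g(v) = v/(2 + v) + v = v + v/(2 + v))
h(-4, g(1))*(-55) - 422 = -19*(-55) - 422 = 1045 - 422 = 623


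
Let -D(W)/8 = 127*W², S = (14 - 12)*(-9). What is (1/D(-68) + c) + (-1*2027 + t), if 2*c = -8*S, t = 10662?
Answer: 40905346687/4697984 ≈ 8707.0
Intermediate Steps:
S = -18 (S = 2*(-9) = -18)
D(W) = -1016*W²
c = 72 (c = (-8*(-18))/2 = (½)*144 = 72)
(1/D(-68) + c) + (-1*2027 + t) = (1/(-1016*(-68)²) + 72) + (-1*2027 + 10662) = (1/(-1016*4624) + 72) + (-2027 + 10662) = (1/(-4697984) + 72) + 8635 = (-1/4697984 + 72) + 8635 = 338254847/4697984 + 8635 = 40905346687/4697984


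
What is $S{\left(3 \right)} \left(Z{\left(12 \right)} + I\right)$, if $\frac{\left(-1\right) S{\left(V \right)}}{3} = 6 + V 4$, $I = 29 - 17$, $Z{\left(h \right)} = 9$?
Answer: $-1134$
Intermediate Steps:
$I = 12$ ($I = 29 - 17 = 12$)
$S{\left(V \right)} = -18 - 12 V$ ($S{\left(V \right)} = - 3 \left(6 + V 4\right) = - 3 \left(6 + 4 V\right) = -18 - 12 V$)
$S{\left(3 \right)} \left(Z{\left(12 \right)} + I\right) = \left(-18 - 36\right) \left(9 + 12\right) = \left(-18 - 36\right) 21 = \left(-54\right) 21 = -1134$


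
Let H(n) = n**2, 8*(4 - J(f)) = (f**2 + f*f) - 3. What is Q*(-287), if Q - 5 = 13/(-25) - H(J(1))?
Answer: 5756359/1600 ≈ 3597.7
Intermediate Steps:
J(f) = 35/8 - f**2/4 (J(f) = 4 - ((f**2 + f*f) - 3)/8 = 4 - ((f**2 + f**2) - 3)/8 = 4 - (2*f**2 - 3)/8 = 4 - (-3 + 2*f**2)/8 = 4 + (3/8 - f**2/4) = 35/8 - f**2/4)
Q = -20057/1600 (Q = 5 + (13/(-25) - (35/8 - 1/4*1**2)**2) = 5 + (13*(-1/25) - (35/8 - 1/4*1)**2) = 5 + (-13/25 - (35/8 - 1/4)**2) = 5 + (-13/25 - (33/8)**2) = 5 + (-13/25 - 1*1089/64) = 5 + (-13/25 - 1089/64) = 5 - 28057/1600 = -20057/1600 ≈ -12.536)
Q*(-287) = -20057/1600*(-287) = 5756359/1600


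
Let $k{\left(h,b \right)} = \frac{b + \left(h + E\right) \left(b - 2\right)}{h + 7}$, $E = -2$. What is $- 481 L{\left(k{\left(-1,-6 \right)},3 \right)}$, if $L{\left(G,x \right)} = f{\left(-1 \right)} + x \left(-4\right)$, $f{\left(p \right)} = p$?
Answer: $6253$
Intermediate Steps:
$k{\left(h,b \right)} = \frac{b + \left(-2 + b\right) \left(-2 + h\right)}{7 + h}$ ($k{\left(h,b \right)} = \frac{b + \left(h - 2\right) \left(b - 2\right)}{h + 7} = \frac{b + \left(-2 + h\right) \left(-2 + b\right)}{7 + h} = \frac{b + \left(-2 + b\right) \left(-2 + h\right)}{7 + h}$)
$L{\left(G,x \right)} = -1 - 4 x$ ($L{\left(G,x \right)} = -1 + x \left(-4\right) = -1 - 4 x$)
$- 481 L{\left(k{\left(-1,-6 \right)},3 \right)} = - 481 \left(-1 - 12\right) = \left(-481\right) \left(-13\right) = 6253$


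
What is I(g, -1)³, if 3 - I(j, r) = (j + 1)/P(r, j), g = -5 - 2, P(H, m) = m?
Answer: 3375/343 ≈ 9.8396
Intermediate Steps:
g = -7
I(j, r) = 3 - (1 + j)/j (I(j, r) = 3 - (j + 1)/j = 3 - (1 + j)/j)
I(g, -1)³ = (2 - 1/(-7))³ = (2 - 1*(-⅐))³ = (2 + ⅐)³ = (15/7)³ = 3375/343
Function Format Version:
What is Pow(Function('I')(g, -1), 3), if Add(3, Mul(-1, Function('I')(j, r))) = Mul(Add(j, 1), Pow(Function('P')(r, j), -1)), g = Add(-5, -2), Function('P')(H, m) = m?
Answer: Rational(3375, 343) ≈ 9.8396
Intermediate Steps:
g = -7
Function('I')(j, r) = Add(3, Mul(-1, Pow(j, -1), Add(1, j))) (Function('I')(j, r) = Add(3, Mul(-1, Mul(Add(j, 1), Pow(j, -1)))) = Add(3, Mul(-1, Mul(Add(1, j), Pow(j, -1)))) = Add(3, Mul(-1, Mul(Pow(j, -1), Add(1, j)))) = Add(3, Mul(-1, Pow(j, -1), Add(1, j))))
Pow(Function('I')(g, -1), 3) = Pow(Add(2, Mul(-1, Pow(-7, -1))), 3) = Pow(Add(2, Mul(-1, Rational(-1, 7))), 3) = Pow(Add(2, Rational(1, 7)), 3) = Pow(Rational(15, 7), 3) = Rational(3375, 343)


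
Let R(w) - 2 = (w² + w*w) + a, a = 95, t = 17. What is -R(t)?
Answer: -675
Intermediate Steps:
R(w) = 97 + 2*w² (R(w) = 2 + ((w² + w*w) + 95) = 2 + ((w² + w²) + 95) = 2 + (2*w² + 95) = 2 + (95 + 2*w²) = 97 + 2*w²)
-R(t) = -(97 + 2*17²) = -(97 + 2*289) = -(97 + 578) = -1*675 = -675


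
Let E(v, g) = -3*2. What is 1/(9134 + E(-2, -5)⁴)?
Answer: 1/10430 ≈ 9.5877e-5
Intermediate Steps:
E(v, g) = -6
1/(9134 + E(-2, -5)⁴) = 1/(9134 + (-6)⁴) = 1/(9134 + 1296) = 1/10430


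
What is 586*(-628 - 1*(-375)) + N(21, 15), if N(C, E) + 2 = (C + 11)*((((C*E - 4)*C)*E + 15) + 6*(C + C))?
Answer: 2995164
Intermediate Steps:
N(C, E) = -2 + (11 + C)*(15 + 12*C + C*E*(-4 + C*E)) (N(C, E) = -2 + (C + 11)*((((C*E - 4)*C)*E + 15) + 6*(C + C)) = -2 + (11 + C)*((((-4 + C*E)*C)*E + 15) + 6*(2*C)) = -2 + (11 + C)*(((C*(-4 + C*E))*E + 15) + 12*C) = -2 + (11 + C)*((C*E*(-4 + C*E) + 15) + 12*C) = -2 + (11 + C)*((15 + C*E*(-4 + C*E)) + 12*C) = -2 + (11 + C)*(15 + 12*C + C*E*(-4 + C*E)))
586*(-628 - 1*(-375)) + N(21, 15) = 586*(-628 - 1*(-375)) + (163 + 12*21² + 147*21 + 21³*15² - 44*21*15 - 4*15*21² + 11*21²*15²) = 586*(-628 + 375) + (163 + 12*441 + 3087 + 9261*225 - 13860 - 4*15*441 + 11*441*225) = 586*(-253) + (163 + 5292 + 3087 + 2083725 - 13860 - 26460 + 1091475) = -148258 + 3143422 = 2995164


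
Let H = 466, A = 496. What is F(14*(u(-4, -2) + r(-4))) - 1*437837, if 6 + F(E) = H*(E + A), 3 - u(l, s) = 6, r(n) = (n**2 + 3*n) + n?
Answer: -226279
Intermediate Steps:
r(n) = n**2 + 4*n
u(l, s) = -3 (u(l, s) = 3 - 1*6 = 3 - 6 = -3)
F(E) = 231130 + 466*E (F(E) = -6 + 466*(E + 496) = -6 + 466*(496 + E) = -6 + (231136 + 466*E) = 231130 + 466*E)
F(14*(u(-4, -2) + r(-4))) - 1*437837 = (231130 + 466*(14*(-3 - 4*(4 - 4)))) - 1*437837 = (231130 + 466*(14*(-3 - 4*0))) - 437837 = (231130 + 466*(14*(-3 + 0))) - 437837 = (231130 + 466*(14*(-3))) - 437837 = (231130 + 466*(-42)) - 437837 = (231130 - 19572) - 437837 = 211558 - 437837 = -226279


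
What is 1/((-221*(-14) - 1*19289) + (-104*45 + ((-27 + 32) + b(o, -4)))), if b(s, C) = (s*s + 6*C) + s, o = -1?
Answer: -1/20894 ≈ -4.7861e-5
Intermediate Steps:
b(s, C) = s + s² + 6*C (b(s, C) = (s² + 6*C) + s = s + s² + 6*C)
1/((-221*(-14) - 1*19289) + (-104*45 + ((-27 + 32) + b(o, -4)))) = 1/((-221*(-14) - 1*19289) + (-104*45 + ((-27 + 32) + (-1 + (-1)² + 6*(-4))))) = 1/((3094 - 19289) + (-4680 + (5 + (-1 + 1 - 24)))) = 1/(-16195 + (-4680 + (5 - 24))) = 1/(-16195 + (-4680 - 19)) = 1/(-16195 - 4699) = 1/(-20894) = -1/20894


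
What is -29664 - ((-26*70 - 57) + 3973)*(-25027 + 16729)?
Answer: 17362944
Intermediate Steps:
-29664 - ((-26*70 - 57) + 3973)*(-25027 + 16729) = -29664 - ((-1820 - 57) + 3973)*(-8298) = -29664 - (-1877 + 3973)*(-8298) = -29664 - 2096*(-8298) = -29664 - 1*(-17392608) = -29664 + 17392608 = 17362944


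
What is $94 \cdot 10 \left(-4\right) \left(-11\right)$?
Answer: $41360$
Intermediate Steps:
$94 \cdot 10 \left(-4\right) \left(-11\right) = 94 \left(-40\right) \left(-11\right) = \left(-3760\right) \left(-11\right) = 41360$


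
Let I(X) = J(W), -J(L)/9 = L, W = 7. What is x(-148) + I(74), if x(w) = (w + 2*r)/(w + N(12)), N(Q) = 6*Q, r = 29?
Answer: -2349/38 ≈ -61.816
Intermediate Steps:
J(L) = -9*L
I(X) = -63 (I(X) = -9*7 = -63)
x(w) = (58 + w)/(72 + w) (x(w) = (w + 2*29)/(w + 6*12) = (w + 58)/(w + 72) = (58 + w)/(72 + w))
x(-148) + I(74) = (58 - 148)/(72 - 148) - 63 = -90/(-76) - 63 = -1/76*(-90) - 63 = 45/38 - 63 = -2349/38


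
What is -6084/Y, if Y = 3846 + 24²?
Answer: -1014/737 ≈ -1.3758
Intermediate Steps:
Y = 4422 (Y = 3846 + 576 = 4422)
-6084/Y = -6084/4422 = -6084*1/4422 = -1014/737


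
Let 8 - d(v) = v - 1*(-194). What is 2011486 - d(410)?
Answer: 2012082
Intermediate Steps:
d(v) = -186 - v (d(v) = 8 - (v - 1*(-194)) = 8 - (v + 194) = 8 - (194 + v) = 8 + (-194 - v) = -186 - v)
2011486 - d(410) = 2011486 - (-186 - 1*410) = 2011486 - (-186 - 410) = 2011486 - 1*(-596) = 2011486 + 596 = 2012082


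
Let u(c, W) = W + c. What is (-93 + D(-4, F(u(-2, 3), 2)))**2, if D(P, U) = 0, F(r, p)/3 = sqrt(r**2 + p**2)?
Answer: 8649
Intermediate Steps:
F(r, p) = 3*sqrt(p**2 + r**2) (F(r, p) = 3*sqrt(r**2 + p**2) = 3*sqrt(p**2 + r**2))
(-93 + D(-4, F(u(-2, 3), 2)))**2 = (-93 + 0)**2 = (-93)**2 = 8649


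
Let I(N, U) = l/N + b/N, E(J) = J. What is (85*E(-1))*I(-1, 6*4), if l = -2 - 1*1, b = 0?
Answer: -255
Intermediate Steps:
l = -3 (l = -2 - 1 = -3)
I(N, U) = -3/N (I(N, U) = -3/N + 0/N = -3/N + 0 = -3/N)
(85*E(-1))*I(-1, 6*4) = (85*(-1))*(-3/(-1)) = -(-255)*(-1) = -85*3 = -255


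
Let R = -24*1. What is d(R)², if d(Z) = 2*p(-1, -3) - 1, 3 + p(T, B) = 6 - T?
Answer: 49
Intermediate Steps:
p(T, B) = 3 - T (p(T, B) = -3 + (6 - T) = 3 - T)
R = -24
d(Z) = 7 (d(Z) = 2*(3 - 1*(-1)) - 1 = 2*(3 + 1) - 1 = 2*4 - 1 = 8 - 1 = 7)
d(R)² = 7² = 49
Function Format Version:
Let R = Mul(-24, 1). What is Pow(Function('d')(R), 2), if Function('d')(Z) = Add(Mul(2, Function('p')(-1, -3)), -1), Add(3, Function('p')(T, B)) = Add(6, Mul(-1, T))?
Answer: 49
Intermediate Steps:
Function('p')(T, B) = Add(3, Mul(-1, T)) (Function('p')(T, B) = Add(-3, Add(6, Mul(-1, T))) = Add(3, Mul(-1, T)))
R = -24
Function('d')(Z) = 7 (Function('d')(Z) = Add(Mul(2, Add(3, Mul(-1, -1))), -1) = Add(Mul(2, Add(3, 1)), -1) = Add(Mul(2, 4), -1) = Add(8, -1) = 7)
Pow(Function('d')(R), 2) = Pow(7, 2) = 49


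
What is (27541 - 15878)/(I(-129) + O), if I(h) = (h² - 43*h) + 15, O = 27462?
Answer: 11663/49665 ≈ 0.23483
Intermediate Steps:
I(h) = 15 + h² - 43*h
(27541 - 15878)/(I(-129) + O) = (27541 - 15878)/((15 + (-129)² - 43*(-129)) + 27462) = 11663/((15 + 16641 + 5547) + 27462) = 11663/(22203 + 27462) = 11663/49665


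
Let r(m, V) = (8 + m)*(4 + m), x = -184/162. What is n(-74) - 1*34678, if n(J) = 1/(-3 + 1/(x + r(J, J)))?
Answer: -38919597562/1122303 ≈ -34678.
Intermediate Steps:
x = -92/81 (x = -184*1/162 = -92/81 ≈ -1.1358)
r(m, V) = (4 + m)*(8 + m)
n(J) = 1/(-3 + 1/(2500/81 + J² + 12*J)) (n(J) = 1/(-3 + 1/(-92/81 + (32 + J² + 12*J))) = 1/(-3 + 1/(2500/81 + J² + 12*J)))
n(-74) - 1*34678 = (-2500 - 972*(-74) - 81*(-74)²)/(3*(2473 + 81*(-74)² + 972*(-74))) - 1*34678 = (-2500 + 71928 - 81*5476)/(3*(2473 + 81*5476 - 71928)) - 34678 = (-2500 + 71928 - 443556)/(3*(2473 + 443556 - 71928)) - 34678 = (⅓)*(-374128)/374101 - 34678 = (⅓)*(1/374101)*(-374128) - 34678 = -374128/1122303 - 34678 = -38919597562/1122303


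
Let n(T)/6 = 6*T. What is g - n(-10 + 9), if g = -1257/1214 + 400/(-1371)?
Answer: 57709237/1664394 ≈ 34.673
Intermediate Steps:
n(T) = 36*T (n(T) = 6*(6*T) = 36*T)
g = -2208947/1664394 (g = -1257*1/1214 + 400*(-1/1371) = -1257/1214 - 400/1371 = -2208947/1664394 ≈ -1.3272)
g - n(-10 + 9) = -2208947/1664394 - 36*(-10 + 9) = -2208947/1664394 - 36*(-1) = -2208947/1664394 - 1*(-36) = -2208947/1664394 + 36 = 57709237/1664394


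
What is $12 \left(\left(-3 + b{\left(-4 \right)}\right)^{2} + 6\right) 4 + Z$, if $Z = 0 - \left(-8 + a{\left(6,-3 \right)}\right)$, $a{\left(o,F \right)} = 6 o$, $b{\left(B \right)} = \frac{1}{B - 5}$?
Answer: $\frac{19564}{27} \approx 724.59$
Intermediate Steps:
$b{\left(B \right)} = \frac{1}{-5 + B}$
$Z = -28$ ($Z = 0 + \left(8 - 6 \cdot 6\right) = 0 + \left(8 - 36\right) = 0 - 28 = -28$)
$12 \left(\left(-3 + b{\left(-4 \right)}\right)^{2} + 6\right) 4 + Z = 12 \left(\left(-3 + \frac{1}{-5 - 4}\right)^{2} + 6\right) 4 - 28 = 12 \left(\left(-3 + \frac{1}{-9}\right)^{2} + 6\right) 4 - 28 = 12 \left(\left(-3 - \frac{1}{9}\right)^{2} + 6\right) 4 - 28 = 12 \left(\left(- \frac{28}{9}\right)^{2} + 6\right) 4 - 28 = 12 \left(\frac{784}{81} + 6\right) 4 - 28 = 12 \cdot \frac{1270}{81} \cdot 4 - 28 = 12 \cdot \frac{5080}{81} - 28 = \frac{20320}{27} - 28 = \frac{19564}{27}$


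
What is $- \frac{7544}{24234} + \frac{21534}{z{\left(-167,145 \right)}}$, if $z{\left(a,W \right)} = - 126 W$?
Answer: $- \frac{2617793}{1756965} \approx -1.49$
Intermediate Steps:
$- \frac{7544}{24234} + \frac{21534}{z{\left(-167,145 \right)}} = - \frac{7544}{24234} + \frac{21534}{\left(-126\right) 145} = \left(-7544\right) \frac{1}{24234} + \frac{21534}{-18270} = - \frac{3772}{12117} + 21534 \left(- \frac{1}{18270}\right) = - \frac{3772}{12117} - \frac{3589}{3045} = - \frac{2617793}{1756965}$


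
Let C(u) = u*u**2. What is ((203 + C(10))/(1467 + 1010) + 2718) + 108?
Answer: 7001205/2477 ≈ 2826.5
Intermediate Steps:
C(u) = u**3
((203 + C(10))/(1467 + 1010) + 2718) + 108 = ((203 + 10**3)/(1467 + 1010) + 2718) + 108 = ((203 + 1000)/2477 + 2718) + 108 = (1203*(1/2477) + 2718) + 108 = (1203/2477 + 2718) + 108 = 6733689/2477 + 108 = 7001205/2477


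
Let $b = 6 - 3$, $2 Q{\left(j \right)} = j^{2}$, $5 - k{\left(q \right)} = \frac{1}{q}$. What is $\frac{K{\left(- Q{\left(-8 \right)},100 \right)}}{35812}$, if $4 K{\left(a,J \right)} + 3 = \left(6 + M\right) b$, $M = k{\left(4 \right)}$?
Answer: $\frac{117}{572992} \approx 0.00020419$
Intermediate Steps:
$k{\left(q \right)} = 5 - \frac{1}{q}$
$M = \frac{19}{4}$ ($M = 5 - \frac{1}{4} = \frac{19}{4} \approx 4.75$)
$Q{\left(j \right)} = \frac{j^{2}}{2}$
$b = 3$
$K{\left(a,J \right)} = \frac{117}{16}$ ($K{\left(a,J \right)} = - \frac{3}{4} + \frac{\left(6 + \frac{19}{4}\right) 3}{4} = - \frac{3}{4} + \frac{\frac{43}{4} \cdot 3}{4} = - \frac{3}{4} + \frac{1}{4} \cdot \frac{129}{4} = - \frac{3}{4} + \frac{129}{16} = \frac{117}{16}$)
$\frac{K{\left(- Q{\left(-8 \right)},100 \right)}}{35812} = \frac{117}{16 \cdot 35812} = \frac{117}{16} \cdot \frac{1}{35812} = \frac{117}{572992}$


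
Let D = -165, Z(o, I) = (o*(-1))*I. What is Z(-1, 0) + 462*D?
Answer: -76230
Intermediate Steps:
Z(o, I) = -I*o (Z(o, I) = (-o)*I = -I*o)
Z(-1, 0) + 462*D = -1*0*(-1) + 462*(-165) = 0 - 76230 = -76230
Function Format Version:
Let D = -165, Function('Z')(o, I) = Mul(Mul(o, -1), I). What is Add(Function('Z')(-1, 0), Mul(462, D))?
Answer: -76230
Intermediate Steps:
Function('Z')(o, I) = Mul(-1, I, o) (Function('Z')(o, I) = Mul(Mul(-1, o), I) = Mul(-1, I, o))
Add(Function('Z')(-1, 0), Mul(462, D)) = Add(Mul(-1, 0, -1), Mul(462, -165)) = Add(0, -76230) = -76230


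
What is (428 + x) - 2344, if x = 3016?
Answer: 1100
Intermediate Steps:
(428 + x) - 2344 = (428 + 3016) - 2344 = 3444 - 2344 = 1100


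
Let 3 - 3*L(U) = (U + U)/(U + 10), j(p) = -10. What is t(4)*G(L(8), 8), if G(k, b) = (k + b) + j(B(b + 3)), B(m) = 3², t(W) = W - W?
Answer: 0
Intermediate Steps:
t(W) = 0
B(m) = 9
L(U) = 1 - 2*U/(3*(10 + U)) (L(U) = 1 - (U + U)/(3*(U + 10)) = 1 - 2*U/(3*(10 + U)))
G(k, b) = -10 + b + k (G(k, b) = (k + b) - 10 = (b + k) - 10 = -10 + b + k)
t(4)*G(L(8), 8) = 0*(-10 + 8 + (30 + 8)/(3*(10 + 8))) = 0*(-10 + 8 + (⅓)*38/18) = 0*(-10 + 8 + (⅓)*(1/18)*38) = 0*(-10 + 8 + 19/27) = 0*(-35/27) = 0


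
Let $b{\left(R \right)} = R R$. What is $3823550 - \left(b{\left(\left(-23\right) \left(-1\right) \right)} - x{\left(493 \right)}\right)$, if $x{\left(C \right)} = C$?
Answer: $3823514$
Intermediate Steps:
$b{\left(R \right)} = R^{2}$
$3823550 - \left(b{\left(\left(-23\right) \left(-1\right) \right)} - x{\left(493 \right)}\right) = 3823550 - \left(\left(\left(-23\right) \left(-1\right)\right)^{2} - 493\right) = 3823550 - \left(23^{2} - 493\right) = 3823550 - \left(529 - 493\right) = 3823550 - 36 = 3823514$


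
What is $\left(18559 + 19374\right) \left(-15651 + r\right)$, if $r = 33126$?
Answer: $662879175$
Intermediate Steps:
$\left(18559 + 19374\right) \left(-15651 + r\right) = \left(18559 + 19374\right) \left(-15651 + 33126\right) = 37933 \cdot 17475 = 662879175$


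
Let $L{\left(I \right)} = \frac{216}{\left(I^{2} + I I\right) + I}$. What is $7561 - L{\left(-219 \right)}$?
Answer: $\frac{241203389}{31901} \approx 7561.0$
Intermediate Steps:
$L{\left(I \right)} = \frac{216}{I + 2 I^{2}}$ ($L{\left(I \right)} = \frac{216}{\left(I^{2} + I^{2}\right) + I} = \frac{216}{2 I^{2} + I} = \frac{216}{I + 2 I^{2}}$)
$7561 - L{\left(-219 \right)} = 7561 - \frac{216}{\left(-219\right) \left(1 + 2 \left(-219\right)\right)} = 7561 - 216 \left(- \frac{1}{219}\right) \frac{1}{1 - 438} = 7561 - 216 \left(- \frac{1}{219}\right) \frac{1}{-437} = 7561 - 216 \left(- \frac{1}{219}\right) \left(- \frac{1}{437}\right) = 7561 - \frac{72}{31901} = \frac{241203389}{31901}$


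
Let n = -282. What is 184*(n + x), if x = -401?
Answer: -125672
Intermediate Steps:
184*(n + x) = 184*(-282 - 401) = 184*(-683) = -125672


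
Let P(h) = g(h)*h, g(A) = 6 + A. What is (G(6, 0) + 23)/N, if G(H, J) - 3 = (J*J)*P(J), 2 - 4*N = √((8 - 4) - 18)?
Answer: 104/9 + 52*I*√14/9 ≈ 11.556 + 21.618*I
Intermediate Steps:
P(h) = h*(6 + h) (P(h) = (6 + h)*h = h*(6 + h))
N = ½ - I*√14/4 (N = ½ - √((8 - 4) - 18)/4 = ½ - √(4 - 18)/4 = ½ - I*√14/4 ≈ 0.5 - 0.93541*I)
G(H, J) = 3 + J³*(6 + J) (G(H, J) = 3 + (J*J)*(J*(6 + J)) = 3 + J²*(J*(6 + J)) = 3 + J³*(6 + J))
(G(6, 0) + 23)/N = ((3 + 0³*(6 + 0)) + 23)/(½ - I*√14/4) = ((3 + 0*6) + 23)/(½ - I*√14/4) = ((3 + 0) + 23)/(½ - I*√14/4) = (3 + 23)/(½ - I*√14/4) = 26/(½ - I*√14/4)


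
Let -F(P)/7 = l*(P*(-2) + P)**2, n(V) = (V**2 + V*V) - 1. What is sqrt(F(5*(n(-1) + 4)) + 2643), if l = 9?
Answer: 2*I*sqrt(9183) ≈ 191.66*I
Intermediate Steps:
n(V) = -1 + 2*V**2 (n(V) = (V**2 + V**2) - 1 = 2*V**2 - 1 = -1 + 2*V**2)
F(P) = -63*P**2 (F(P) = -63*(P*(-2) + P)**2 = -63*(-2*P + P)**2 = -63*(-P)**2 = -63*P**2)
sqrt(F(5*(n(-1) + 4)) + 2643) = sqrt(-63*25*((-1 + 2*(-1)**2) + 4)**2 + 2643) = sqrt(-63*25*((-1 + 2*1) + 4)**2 + 2643) = sqrt(-63*25*((-1 + 2) + 4)**2 + 2643) = sqrt(-63*25*(1 + 4)**2 + 2643) = sqrt(-63*(5*5)**2 + 2643) = sqrt(-63*25**2 + 2643) = sqrt(-63*625 + 2643) = sqrt(-39375 + 2643) = sqrt(-36732) = 2*I*sqrt(9183)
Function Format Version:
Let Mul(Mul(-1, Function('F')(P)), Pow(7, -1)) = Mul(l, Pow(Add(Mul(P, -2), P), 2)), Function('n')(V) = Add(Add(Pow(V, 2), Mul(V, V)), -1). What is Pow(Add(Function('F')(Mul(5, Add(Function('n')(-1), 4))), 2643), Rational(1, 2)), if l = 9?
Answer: Mul(2, I, Pow(9183, Rational(1, 2))) ≈ Mul(191.66, I)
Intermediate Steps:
Function('n')(V) = Add(-1, Mul(2, Pow(V, 2))) (Function('n')(V) = Add(Add(Pow(V, 2), Pow(V, 2)), -1) = Add(Mul(2, Pow(V, 2)), -1) = Add(-1, Mul(2, Pow(V, 2))))
Function('F')(P) = Mul(-63, Pow(P, 2)) (Function('F')(P) = Mul(-7, Mul(9, Pow(Add(Mul(P, -2), P), 2))) = Mul(-7, Mul(9, Pow(Add(Mul(-2, P), P), 2))) = Mul(-7, Mul(9, Pow(Mul(-1, P), 2))) = Mul(-7, Mul(9, Pow(P, 2))) = Mul(-63, Pow(P, 2)))
Pow(Add(Function('F')(Mul(5, Add(Function('n')(-1), 4))), 2643), Rational(1, 2)) = Pow(Add(Mul(-63, Pow(Mul(5, Add(Add(-1, Mul(2, Pow(-1, 2))), 4)), 2)), 2643), Rational(1, 2)) = Pow(Add(Mul(-63, Pow(Mul(5, Add(Add(-1, Mul(2, 1)), 4)), 2)), 2643), Rational(1, 2)) = Pow(Add(Mul(-63, Pow(Mul(5, Add(Add(-1, 2), 4)), 2)), 2643), Rational(1, 2)) = Pow(Add(Mul(-63, Pow(Mul(5, Add(1, 4)), 2)), 2643), Rational(1, 2)) = Pow(Add(Mul(-63, Pow(Mul(5, 5), 2)), 2643), Rational(1, 2)) = Pow(Add(Mul(-63, Pow(25, 2)), 2643), Rational(1, 2)) = Pow(Add(Mul(-63, 625), 2643), Rational(1, 2)) = Pow(Add(-39375, 2643), Rational(1, 2)) = Pow(-36732, Rational(1, 2)) = Mul(2, I, Pow(9183, Rational(1, 2)))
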